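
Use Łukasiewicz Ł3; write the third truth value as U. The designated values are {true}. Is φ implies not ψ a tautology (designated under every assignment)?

No

Countermodel: φ=true, ψ=true gives false, which is not designated.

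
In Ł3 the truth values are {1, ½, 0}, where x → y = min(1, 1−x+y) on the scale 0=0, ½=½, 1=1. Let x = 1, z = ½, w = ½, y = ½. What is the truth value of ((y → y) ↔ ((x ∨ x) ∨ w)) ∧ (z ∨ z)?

y → y = ½ → ½ = 1
x ∨ x = 1 ∨ 1 = 1
(x ∨ x) ∨ w = 1 ∨ ½ = 1
(y → y) ↔ ((x ∨ x) ∨ w) = 1 ↔ 1 = 1
z ∨ z = ½ ∨ ½ = ½
((y → y) ↔ ((x ∨ x) ∨ w)) ∧ (z ∨ z) = 1 ∧ ½ = ½

½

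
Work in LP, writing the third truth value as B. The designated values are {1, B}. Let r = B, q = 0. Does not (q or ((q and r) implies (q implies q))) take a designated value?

q and r = 0 and B = 0
q implies q = 0 implies 0 = 1
(q and r) implies (q implies q) = 0 implies 1 = 1
q or ((q and r) implies (q implies q)) = 0 or 1 = 1
not (q or ((q and r) implies (q implies q))) = not 1 = 0
0 ∉ {1, B}.

No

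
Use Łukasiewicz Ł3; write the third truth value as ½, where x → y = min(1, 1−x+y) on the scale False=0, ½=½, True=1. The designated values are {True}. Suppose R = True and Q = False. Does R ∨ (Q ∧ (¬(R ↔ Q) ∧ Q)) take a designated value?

Yes

R ↔ Q = True ↔ False = False
¬(R ↔ Q) = ¬False = True
¬(R ↔ Q) ∧ Q = True ∧ False = False
Q ∧ (¬(R ↔ Q) ∧ Q) = False ∧ False = False
R ∨ (Q ∧ (¬(R ↔ Q) ∧ Q)) = True ∨ False = True
True ∈ {True}.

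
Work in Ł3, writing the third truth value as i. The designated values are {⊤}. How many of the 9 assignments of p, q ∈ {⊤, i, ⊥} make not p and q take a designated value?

Designated under: (p=⊥, q=⊤).

1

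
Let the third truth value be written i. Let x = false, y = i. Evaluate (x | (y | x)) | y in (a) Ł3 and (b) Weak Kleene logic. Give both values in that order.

i; i

In Ł3: y | x = i | false = i
x | (y | x) = false | i = i
(x | (y | x)) | y = i | i = i
In Weak Kleene logic: y | x = i | false = i
x | (y | x) = false | i = i
(x | (y | x)) | y = i | i = i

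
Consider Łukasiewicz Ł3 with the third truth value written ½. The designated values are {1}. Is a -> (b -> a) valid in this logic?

Yes

Every assignment of a, b over {1, ½, 0} gives a value in {1}.
In particular, with a=½, b=½: a -> (b -> a) = 1.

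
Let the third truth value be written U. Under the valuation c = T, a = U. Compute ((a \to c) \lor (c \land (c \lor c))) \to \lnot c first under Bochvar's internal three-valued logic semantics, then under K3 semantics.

U; F

In Bochvar's internal three-valued logic: a \to c = U \to T = U
c \lor c = T \lor T = T
c \land (c \lor c) = T \land T = T
(a \to c) \lor (c \land (c \lor c)) = U \lor T = U
\lnot c = \lnot T = F
((a \to c) \lor (c \land (c \lor c))) \to \lnot c = U \to F = U
In K3: a \to c = U \to T = T  [\lnot U \lor T]
c \lor c = T \lor T = T
c \land (c \lor c) = T \land T = T
(a \to c) \lor (c \land (c \lor c)) = T \lor T = T
\lnot c = \lnot T = F
((a \to c) \lor (c \land (c \lor c))) \to \lnot c = T \to F = F
They differ because Bochvar's internal three-valued logic and K3 treat U differently under the binary connectives.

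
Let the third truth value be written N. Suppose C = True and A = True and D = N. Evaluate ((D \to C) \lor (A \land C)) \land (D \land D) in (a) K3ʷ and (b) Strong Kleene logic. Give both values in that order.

N; N

In K3ʷ: D \to C = N \to True = N  [any arg is the third value ⇒ result is the third value]
A \land C = True \land True = True
(D \to C) \lor (A \land C) = N \lor True = N
D \land D = N \land N = N
((D \to C) \lor (A \land C)) \land (D \land D) = N \land N = N
In Strong Kleene logic: D \to C = N \to True = True
A \land C = True \land True = True
(D \to C) \lor (A \land C) = True \lor True = True
D \land D = N \land N = N
((D \to C) \lor (A \land C)) \land (D \land D) = True \land N = N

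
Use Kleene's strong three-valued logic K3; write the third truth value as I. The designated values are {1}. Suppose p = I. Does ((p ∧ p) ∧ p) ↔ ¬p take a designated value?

No

p ∧ p = I ∧ I = I
(p ∧ p) ∧ p = I ∧ I = I
¬p = ¬I = I
((p ∧ p) ∧ p) ↔ ¬p = I ↔ I = I
I ∉ {1}.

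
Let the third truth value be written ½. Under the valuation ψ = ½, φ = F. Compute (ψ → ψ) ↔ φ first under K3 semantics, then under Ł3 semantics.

In K3: ψ → ψ = ½ → ½ = ½  [¬½ ∨ ½]
(ψ → ψ) ↔ φ = ½ ↔ F = ½
In Ł3: ψ → ψ = ½ → ½ = T
(ψ → ψ) ↔ φ = T ↔ F = F
They differ because K3 and Ł3 treat ½ differently under implication.

½; F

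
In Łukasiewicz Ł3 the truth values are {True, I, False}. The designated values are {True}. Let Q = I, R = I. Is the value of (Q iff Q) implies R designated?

No

Q iff Q = I iff I = True  [1 − |½−½|]
(Q iff Q) implies R = True implies I = I
I ∉ {True}.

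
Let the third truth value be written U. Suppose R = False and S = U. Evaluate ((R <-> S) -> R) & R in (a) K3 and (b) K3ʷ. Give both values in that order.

In K3: R <-> S = False <-> U = U
(R <-> S) -> R = U -> False = U  [~U | False]
((R <-> S) -> R) & R = U & False = False
In K3ʷ: R <-> S = False <-> U = U
(R <-> S) -> R = U -> False = U
((R <-> S) -> R) & R = U & False = U
They differ because K3 and K3ʷ treat U differently under the binary connectives.

False; U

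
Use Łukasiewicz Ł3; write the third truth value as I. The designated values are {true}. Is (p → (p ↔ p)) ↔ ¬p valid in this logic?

No

Countermodel: p=true gives false, which is not designated.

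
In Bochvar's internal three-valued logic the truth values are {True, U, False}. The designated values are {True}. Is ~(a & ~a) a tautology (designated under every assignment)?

No

Countermodel: a=U gives U, which is not designated.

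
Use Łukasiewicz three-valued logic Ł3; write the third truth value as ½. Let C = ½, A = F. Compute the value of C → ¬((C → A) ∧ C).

C → A = ½ → F = ½  [min(1, 1−½+0)]
(C → A) ∧ C = ½ ∧ ½ = ½
¬((C → A) ∧ C) = ¬½ = ½
C → ¬((C → A) ∧ C) = ½ → ½ = T

T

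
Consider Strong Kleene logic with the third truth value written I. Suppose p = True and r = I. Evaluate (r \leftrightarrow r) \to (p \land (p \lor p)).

r \leftrightarrow r = I \leftrightarrow I = I
p \lor p = True \lor True = True
p \land (p \lor p) = True \land True = True
(r \leftrightarrow r) \to (p \land (p \lor p)) = I \to True = True  [\lnot I \lor True]

True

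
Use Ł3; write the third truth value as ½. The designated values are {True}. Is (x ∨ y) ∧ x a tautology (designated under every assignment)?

No

Countermodel: x=½, y=True gives ½, which is not designated.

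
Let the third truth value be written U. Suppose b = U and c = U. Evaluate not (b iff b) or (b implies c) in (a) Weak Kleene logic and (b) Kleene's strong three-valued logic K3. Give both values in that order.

In Weak Kleene logic: b iff b = U iff U = U
not (b iff b) = not U = U
b implies c = U implies U = U  [any arg is the third value ⇒ result is the third value]
not (b iff b) or (b implies c) = U or U = U
In Kleene's strong three-valued logic K3: b iff b = U iff U = U
not (b iff b) = not U = U
b implies c = U implies U = U  [not U or U]
not (b iff b) or (b implies c) = U or U = U

U; U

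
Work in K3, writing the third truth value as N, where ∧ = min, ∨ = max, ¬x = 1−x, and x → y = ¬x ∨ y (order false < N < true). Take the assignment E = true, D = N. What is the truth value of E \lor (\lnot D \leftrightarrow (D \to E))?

\lnot D = \lnot N = N
D \to E = N \to true = true
\lnot D \leftrightarrow (D \to E) = N \leftrightarrow true = N
E \lor (\lnot D \leftrightarrow (D \to E)) = true \lor N = true

true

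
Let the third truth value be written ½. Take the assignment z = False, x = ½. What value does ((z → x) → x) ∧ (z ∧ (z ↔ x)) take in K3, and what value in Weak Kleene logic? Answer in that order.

False; ½

In K3: z → x = False → ½ = True
(z → x) → x = True → ½ = ½
z ↔ x = False ↔ ½ = ½
z ∧ (z ↔ x) = False ∧ ½ = False
((z → x) → x) ∧ (z ∧ (z ↔ x)) = ½ ∧ False = False
In Weak Kleene logic: z → x = False → ½ = ½
(z → x) → x = ½ → ½ = ½
z ↔ x = False ↔ ½ = ½
z ∧ (z ↔ x) = False ∧ ½ = ½
((z → x) → x) ∧ (z ∧ (z ↔ x)) = ½ ∧ ½ = ½
They differ because K3 and Weak Kleene logic treat ½ differently under the binary connectives.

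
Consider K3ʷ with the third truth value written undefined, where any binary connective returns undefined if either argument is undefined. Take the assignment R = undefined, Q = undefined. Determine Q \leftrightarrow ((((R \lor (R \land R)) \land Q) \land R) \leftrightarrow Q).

undefined

R \land R = undefined \land undefined = undefined
R \lor (R \land R) = undefined \lor undefined = undefined
(R \lor (R \land R)) \land Q = undefined \land undefined = undefined
((R \lor (R \land R)) \land Q) \land R = undefined \land undefined = undefined
(((R \lor (R \land R)) \land Q) \land R) \leftrightarrow Q = undefined \leftrightarrow undefined = undefined
Q \leftrightarrow ((((R \lor (R \land R)) \land Q) \land R) \leftrightarrow Q) = undefined \leftrightarrow undefined = undefined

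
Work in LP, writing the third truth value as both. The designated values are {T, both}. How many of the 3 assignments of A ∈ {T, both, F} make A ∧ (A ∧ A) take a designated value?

A=T: T ✓
A=both: both ✓
A=F: F ·

2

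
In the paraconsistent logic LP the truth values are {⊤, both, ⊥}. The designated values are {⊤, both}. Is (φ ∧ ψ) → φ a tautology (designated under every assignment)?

Yes

Every assignment of φ, ψ over {⊤, both, ⊥} gives a value in {⊤, both}.
In particular, with φ=both, ψ=both: (φ ∧ ψ) → φ = both.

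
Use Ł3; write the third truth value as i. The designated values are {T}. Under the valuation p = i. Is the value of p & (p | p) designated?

No

p | p = i | i = i
p & (p | p) = i & i = i
i ∉ {T}.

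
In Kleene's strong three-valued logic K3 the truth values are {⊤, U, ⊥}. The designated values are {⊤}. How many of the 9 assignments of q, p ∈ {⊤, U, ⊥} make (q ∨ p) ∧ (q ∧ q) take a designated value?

3

Designated under: (q=⊤, p=⊤); (q=⊤, p=U); (q=⊤, p=⊥).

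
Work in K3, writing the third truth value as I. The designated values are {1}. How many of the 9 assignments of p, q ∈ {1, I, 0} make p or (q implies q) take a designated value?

Of the 9 assignments, 7 give a value in {1}.

7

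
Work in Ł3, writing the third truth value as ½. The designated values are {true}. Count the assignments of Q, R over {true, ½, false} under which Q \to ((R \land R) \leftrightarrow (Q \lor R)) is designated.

Of the 9 assignments, 7 give a value in {true}.

7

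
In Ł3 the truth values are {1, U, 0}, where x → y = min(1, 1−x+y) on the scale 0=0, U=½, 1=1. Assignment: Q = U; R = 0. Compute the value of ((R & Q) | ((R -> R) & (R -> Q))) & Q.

R & Q = 0 & U = 0
R -> R = 0 -> 0 = 1
R -> Q = 0 -> U = 1
(R -> R) & (R -> Q) = 1 & 1 = 1
(R & Q) | ((R -> R) & (R -> Q)) = 0 | 1 = 1
((R & Q) | ((R -> R) & (R -> Q))) & Q = 1 & U = U

U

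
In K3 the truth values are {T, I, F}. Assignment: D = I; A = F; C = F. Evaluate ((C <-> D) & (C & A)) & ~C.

C <-> D = F <-> I = I
C & A = F & F = F
(C <-> D) & (C & A) = I & F = F
~C = ~F = T
((C <-> D) & (C & A)) & ~C = F & T = F

F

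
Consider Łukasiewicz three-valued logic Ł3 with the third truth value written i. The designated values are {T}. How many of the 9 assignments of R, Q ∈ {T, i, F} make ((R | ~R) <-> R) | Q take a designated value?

Of the 9 assignments, 7 give a value in {T}.

7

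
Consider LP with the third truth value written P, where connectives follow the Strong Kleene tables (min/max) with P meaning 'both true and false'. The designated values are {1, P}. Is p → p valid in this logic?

Yes

Every assignment of p over {1, P, 0} gives a value in {1, P}.
In particular, with p=P: p → p = P.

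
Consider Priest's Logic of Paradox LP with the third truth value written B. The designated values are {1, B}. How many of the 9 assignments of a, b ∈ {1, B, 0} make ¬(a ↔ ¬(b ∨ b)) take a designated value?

Of the 9 assignments, 7 give a value in {1, B}.

7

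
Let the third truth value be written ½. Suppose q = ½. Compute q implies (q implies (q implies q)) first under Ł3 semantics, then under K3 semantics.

true; ½

In Ł3: q implies q = ½ implies ½ = true  [min(1, 1−½+½)]
q implies (q implies q) = ½ implies true = true
q implies (q implies (q implies q)) = ½ implies true = true
In K3: q implies q = ½ implies ½ = ½  [not ½ or ½]
q implies (q implies q) = ½ implies ½ = ½
q implies (q implies (q implies q)) = ½ implies ½ = ½
They differ because Ł3 and K3 treat ½ differently under implication.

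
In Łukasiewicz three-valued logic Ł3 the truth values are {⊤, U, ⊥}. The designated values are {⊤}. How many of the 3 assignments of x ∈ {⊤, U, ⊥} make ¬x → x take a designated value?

x=⊤: ⊤ ✓
x=U: ⊤ ✓
x=⊥: ⊥ ·

2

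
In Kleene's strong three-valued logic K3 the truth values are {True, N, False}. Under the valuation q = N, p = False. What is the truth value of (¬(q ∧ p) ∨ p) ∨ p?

True

q ∧ p = N ∧ False = False
¬(q ∧ p) = ¬False = True
¬(q ∧ p) ∨ p = True ∨ False = True
(¬(q ∧ p) ∨ p) ∨ p = True ∨ False = True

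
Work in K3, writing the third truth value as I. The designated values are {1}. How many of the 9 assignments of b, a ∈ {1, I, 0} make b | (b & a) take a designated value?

Designated under: (b=1, a=1); (b=1, a=I); (b=1, a=0).

3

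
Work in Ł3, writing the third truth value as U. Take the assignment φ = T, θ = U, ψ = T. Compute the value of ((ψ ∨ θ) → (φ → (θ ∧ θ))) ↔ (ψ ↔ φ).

ψ ∨ θ = T ∨ U = T
θ ∧ θ = U ∧ U = U
φ → (θ ∧ θ) = T → U = U  [min(1, 1−1+½)]
(ψ ∨ θ) → (φ → (θ ∧ θ)) = T → U = U
ψ ↔ φ = T ↔ T = T
((ψ ∨ θ) → (φ → (θ ∧ θ))) ↔ (ψ ↔ φ) = U ↔ T = U

U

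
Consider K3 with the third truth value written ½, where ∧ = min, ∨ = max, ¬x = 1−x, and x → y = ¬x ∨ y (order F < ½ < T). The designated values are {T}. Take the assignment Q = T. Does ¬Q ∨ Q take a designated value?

Yes

¬Q = ¬T = F
¬Q ∨ Q = F ∨ T = T
T ∈ {T}.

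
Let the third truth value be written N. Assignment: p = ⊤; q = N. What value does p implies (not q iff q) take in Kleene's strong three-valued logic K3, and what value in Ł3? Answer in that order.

N; ⊤

In Kleene's strong three-valued logic K3: not q = not N = N
not q iff q = N iff N = N
p implies (not q iff q) = ⊤ implies N = N  [not ⊤ or N]
In Ł3: not q = not N = N
not q iff q = N iff N = ⊤  [1 − |½−½|]
p implies (not q iff q) = ⊤ implies ⊤ = ⊤
They differ because Kleene's strong three-valued logic K3 and Ł3 treat N differently under implication.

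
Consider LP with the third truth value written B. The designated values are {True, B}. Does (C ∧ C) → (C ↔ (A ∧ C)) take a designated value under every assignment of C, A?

No

Countermodel: C=True, A=False gives False, which is not designated.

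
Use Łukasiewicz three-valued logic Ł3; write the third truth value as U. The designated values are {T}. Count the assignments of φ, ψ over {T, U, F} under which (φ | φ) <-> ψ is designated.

3

Designated under: (φ=T, ψ=T); (φ=U, ψ=U); (φ=F, ψ=F).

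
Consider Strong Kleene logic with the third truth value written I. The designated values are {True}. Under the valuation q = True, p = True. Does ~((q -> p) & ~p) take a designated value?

q -> p = True -> True = True
~p = ~True = False
(q -> p) & ~p = True & False = False
~((q -> p) & ~p) = ~False = True
True ∈ {True}.

Yes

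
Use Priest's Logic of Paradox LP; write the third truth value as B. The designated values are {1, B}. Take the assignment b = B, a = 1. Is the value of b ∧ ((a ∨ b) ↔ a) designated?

a ∨ b = 1 ∨ B = 1
(a ∨ b) ↔ a = 1 ↔ 1 = 1
b ∧ ((a ∨ b) ↔ a) = B ∧ 1 = B
B ∈ {1, B}.

Yes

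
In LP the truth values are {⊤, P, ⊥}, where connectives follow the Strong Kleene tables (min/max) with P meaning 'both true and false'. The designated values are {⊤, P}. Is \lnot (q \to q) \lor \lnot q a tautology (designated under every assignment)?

No

Countermodel: q=⊤ gives ⊥, which is not designated.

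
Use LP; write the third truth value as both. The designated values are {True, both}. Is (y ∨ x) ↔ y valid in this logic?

No

Countermodel: y=False, x=True gives False, which is not designated.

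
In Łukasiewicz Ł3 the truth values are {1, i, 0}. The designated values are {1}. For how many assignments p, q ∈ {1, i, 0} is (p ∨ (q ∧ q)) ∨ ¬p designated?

7

Of the 9 assignments, 7 give a value in {1}.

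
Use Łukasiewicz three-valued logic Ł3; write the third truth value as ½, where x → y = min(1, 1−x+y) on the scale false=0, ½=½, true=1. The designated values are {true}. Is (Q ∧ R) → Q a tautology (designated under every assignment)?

Every assignment of Q, R over {true, ½, false} gives a value in {true}.
In particular, with Q=½, R=½: (Q ∧ R) → Q = true.

Yes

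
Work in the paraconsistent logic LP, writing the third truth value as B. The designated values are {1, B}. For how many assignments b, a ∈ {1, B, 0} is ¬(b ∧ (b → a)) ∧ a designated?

5

Of the 9 assignments, 5 give a value in {1, B}.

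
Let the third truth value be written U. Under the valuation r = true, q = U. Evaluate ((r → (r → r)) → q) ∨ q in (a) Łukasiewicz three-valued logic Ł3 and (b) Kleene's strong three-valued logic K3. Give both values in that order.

In Łukasiewicz three-valued logic Ł3: r → r = true → true = true
r → (r → r) = true → true = true
(r → (r → r)) → q = true → U = U
((r → (r → r)) → q) ∨ q = U ∨ U = U
In Kleene's strong three-valued logic K3: r → r = true → true = true
r → (r → r) = true → true = true
(r → (r → r)) → q = true → U = U
((r → (r → r)) → q) ∨ q = U ∨ U = U

U; U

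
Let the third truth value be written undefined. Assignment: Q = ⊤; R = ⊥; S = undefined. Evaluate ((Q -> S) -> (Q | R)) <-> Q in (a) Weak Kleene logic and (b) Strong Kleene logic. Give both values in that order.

In Weak Kleene logic: Q -> S = ⊤ -> undefined = undefined  [any arg is the third value ⇒ result is the third value]
Q | R = ⊤ | ⊥ = ⊤
(Q -> S) -> (Q | R) = undefined -> ⊤ = undefined
((Q -> S) -> (Q | R)) <-> Q = undefined <-> ⊤ = undefined
In Strong Kleene logic: Q -> S = ⊤ -> undefined = undefined  [~⊤ | undefined]
Q | R = ⊤ | ⊥ = ⊤
(Q -> S) -> (Q | R) = undefined -> ⊤ = ⊤
((Q -> S) -> (Q | R)) <-> Q = ⊤ <-> ⊤ = ⊤
They differ because Weak Kleene logic and Strong Kleene logic treat undefined differently under the binary connectives.

undefined; ⊤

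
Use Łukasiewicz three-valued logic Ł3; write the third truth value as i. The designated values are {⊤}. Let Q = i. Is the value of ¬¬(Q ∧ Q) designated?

No

Q ∧ Q = i ∧ i = i
¬(Q ∧ Q) = ¬i = i
¬¬(Q ∧ Q) = ¬i = i
i ∉ {⊤}.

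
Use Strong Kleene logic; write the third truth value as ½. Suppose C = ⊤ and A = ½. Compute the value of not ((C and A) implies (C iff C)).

C and A = ⊤ and ½ = ½
C iff C = ⊤ iff ⊤ = ⊤
(C and A) implies (C iff C) = ½ implies ⊤ = ⊤
not ((C and A) implies (C iff C)) = not ⊤ = ⊥

⊥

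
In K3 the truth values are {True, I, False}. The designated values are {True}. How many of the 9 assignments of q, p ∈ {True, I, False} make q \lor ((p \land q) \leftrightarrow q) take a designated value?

6

Of the 9 assignments, 6 give a value in {True}.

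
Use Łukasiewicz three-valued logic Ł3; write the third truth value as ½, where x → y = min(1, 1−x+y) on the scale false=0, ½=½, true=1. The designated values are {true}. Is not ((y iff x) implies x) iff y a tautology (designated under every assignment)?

No

Countermodel: y=true, x=true gives false, which is not designated.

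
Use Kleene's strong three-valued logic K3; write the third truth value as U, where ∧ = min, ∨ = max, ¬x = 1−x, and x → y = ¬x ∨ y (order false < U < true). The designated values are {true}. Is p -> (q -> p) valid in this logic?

Countermodel: p=U, q=true gives U, which is not designated.

No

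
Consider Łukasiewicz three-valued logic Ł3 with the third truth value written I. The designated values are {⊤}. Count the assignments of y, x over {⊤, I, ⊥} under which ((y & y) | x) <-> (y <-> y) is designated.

5

Of the 9 assignments, 5 give a value in {⊤}.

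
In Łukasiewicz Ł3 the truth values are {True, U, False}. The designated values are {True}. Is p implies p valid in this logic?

Every assignment of p over {True, U, False} gives a value in {True}.
In particular, with p=U: p implies p = True.

Yes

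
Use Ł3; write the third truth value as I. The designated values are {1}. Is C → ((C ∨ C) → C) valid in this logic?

Every assignment of C over {1, I, 0} gives a value in {1}.
In particular, with C=I: C → ((C ∨ C) → C) = 1.

Yes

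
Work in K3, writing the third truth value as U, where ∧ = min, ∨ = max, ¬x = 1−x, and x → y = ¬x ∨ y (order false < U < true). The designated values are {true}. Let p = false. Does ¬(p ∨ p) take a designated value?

Yes

p ∨ p = false ∨ false = false
¬(p ∨ p) = ¬false = true
true ∈ {true}.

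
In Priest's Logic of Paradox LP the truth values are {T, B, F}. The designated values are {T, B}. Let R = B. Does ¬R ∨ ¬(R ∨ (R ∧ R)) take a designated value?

¬R = ¬B = B
R ∧ R = B ∧ B = B
R ∨ (R ∧ R) = B ∨ B = B
¬(R ∨ (R ∧ R)) = ¬B = B
¬R ∨ ¬(R ∨ (R ∧ R)) = B ∨ B = B
B ∈ {T, B}.

Yes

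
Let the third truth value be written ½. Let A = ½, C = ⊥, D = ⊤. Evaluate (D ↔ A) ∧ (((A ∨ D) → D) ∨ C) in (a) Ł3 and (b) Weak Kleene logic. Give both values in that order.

In Ł3: D ↔ A = ⊤ ↔ ½ = ½  [1 − |1−½|]
A ∨ D = ½ ∨ ⊤ = ⊤
(A ∨ D) → D = ⊤ → ⊤ = ⊤
((A ∨ D) → D) ∨ C = ⊤ ∨ ⊥ = ⊤
(D ↔ A) ∧ (((A ∨ D) → D) ∨ C) = ½ ∧ ⊤ = ½
In Weak Kleene logic: D ↔ A = ⊤ ↔ ½ = ½
A ∨ D = ½ ∨ ⊤ = ½
(A ∨ D) → D = ½ → ⊤ = ½
((A ∨ D) → D) ∨ C = ½ ∨ ⊥ = ½
(D ↔ A) ∧ (((A ∨ D) → D) ∨ C) = ½ ∧ ½ = ½

½; ½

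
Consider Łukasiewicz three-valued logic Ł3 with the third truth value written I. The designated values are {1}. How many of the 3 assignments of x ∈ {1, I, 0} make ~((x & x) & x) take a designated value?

1

x=1: 0 ·
x=I: I ·
x=0: 1 ✓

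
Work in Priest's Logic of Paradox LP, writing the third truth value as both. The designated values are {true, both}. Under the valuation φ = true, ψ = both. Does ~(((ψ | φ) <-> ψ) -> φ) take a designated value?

No

ψ | φ = both | true = true
(ψ | φ) <-> ψ = true <-> both = both
((ψ | φ) <-> ψ) -> φ = both -> true = true  [~both | true]
~(((ψ | φ) <-> ψ) -> φ) = ~true = false
false ∉ {true, both}.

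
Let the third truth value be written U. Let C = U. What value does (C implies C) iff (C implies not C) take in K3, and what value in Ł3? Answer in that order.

U; true

In K3: C implies C = U implies U = U  [not U or U]
not C = not U = U
C implies not C = U implies U = U
(C implies C) iff (C implies not C) = U iff U = U
In Ł3: C implies C = U implies U = true  [min(1, 1−½+½)]
not C = not U = U
C implies not C = U implies U = true
(C implies C) iff (C implies not C) = true iff true = true
They differ because K3 and Ł3 treat U differently under implication.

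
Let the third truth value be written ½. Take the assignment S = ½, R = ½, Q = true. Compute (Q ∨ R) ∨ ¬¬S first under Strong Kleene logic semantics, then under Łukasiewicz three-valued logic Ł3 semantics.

true; true

In Strong Kleene logic: Q ∨ R = true ∨ ½ = true
¬S = ¬½ = ½
¬¬S = ¬½ = ½
(Q ∨ R) ∨ ¬¬S = true ∨ ½ = true
In Łukasiewicz three-valued logic Ł3: Q ∨ R = true ∨ ½ = true
¬S = ¬½ = ½
¬¬S = ¬½ = ½
(Q ∨ R) ∨ ¬¬S = true ∨ ½ = true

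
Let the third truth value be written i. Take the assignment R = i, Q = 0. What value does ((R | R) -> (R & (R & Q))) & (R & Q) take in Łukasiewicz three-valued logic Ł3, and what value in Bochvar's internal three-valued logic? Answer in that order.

0; i

In Łukasiewicz three-valued logic Ł3: R | R = i | i = i
R & Q = i & 0 = 0
R & (R & Q) = i & 0 = 0
(R | R) -> (R & (R & Q)) = i -> 0 = i  [min(1, 1−½+0)]
R & Q = i & 0 = 0
((R | R) -> (R & (R & Q))) & (R & Q) = i & 0 = 0
In Bochvar's internal three-valued logic: R | R = i | i = i
R & Q = i & 0 = i
R & (R & Q) = i & i = i
(R | R) -> (R & (R & Q)) = i -> i = i
R & Q = i & 0 = i
((R | R) -> (R & (R & Q))) & (R & Q) = i & i = i
They differ because Łukasiewicz three-valued logic Ł3 and Bochvar's internal three-valued logic treat i differently under the binary connectives.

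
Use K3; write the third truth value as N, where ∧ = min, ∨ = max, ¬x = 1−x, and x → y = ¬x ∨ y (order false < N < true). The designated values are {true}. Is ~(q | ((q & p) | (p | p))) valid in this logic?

Countermodel: q=true, p=true gives false, which is not designated.

No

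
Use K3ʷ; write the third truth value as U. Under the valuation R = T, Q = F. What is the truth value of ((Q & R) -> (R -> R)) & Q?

Q & R = F & T = F
R -> R = T -> T = T
(Q & R) -> (R -> R) = F -> T = T
((Q & R) -> (R -> R)) & Q = T & F = F

F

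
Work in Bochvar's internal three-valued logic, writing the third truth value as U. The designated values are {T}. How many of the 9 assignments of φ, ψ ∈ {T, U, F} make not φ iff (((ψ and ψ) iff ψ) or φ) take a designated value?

Designated under: (φ=F, ψ=T); (φ=F, ψ=F).

2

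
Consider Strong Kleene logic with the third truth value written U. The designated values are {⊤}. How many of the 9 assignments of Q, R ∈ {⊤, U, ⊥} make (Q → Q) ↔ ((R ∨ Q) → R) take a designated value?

3

Designated under: (Q=⊤, R=⊤); (Q=⊥, R=⊤); (Q=⊥, R=⊥).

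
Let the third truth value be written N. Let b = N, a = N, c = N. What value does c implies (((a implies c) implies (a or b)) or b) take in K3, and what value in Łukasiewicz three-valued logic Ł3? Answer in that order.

In K3: a implies c = N implies N = N  [not N or N]
a or b = N or N = N
(a implies c) implies (a or b) = N implies N = N
((a implies c) implies (a or b)) or b = N or N = N
c implies (((a implies c) implies (a or b)) or b) = N implies N = N
In Łukasiewicz three-valued logic Ł3: a implies c = N implies N = ⊤
a or b = N or N = N
(a implies c) implies (a or b) = ⊤ implies N = N
((a implies c) implies (a or b)) or b = N or N = N
c implies (((a implies c) implies (a or b)) or b) = N implies N = ⊤
They differ because K3 and Łukasiewicz three-valued logic Ł3 treat N differently under implication.

N; ⊤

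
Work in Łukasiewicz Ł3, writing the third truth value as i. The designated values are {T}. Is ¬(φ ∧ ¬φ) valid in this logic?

No

Countermodel: φ=i gives i, which is not designated.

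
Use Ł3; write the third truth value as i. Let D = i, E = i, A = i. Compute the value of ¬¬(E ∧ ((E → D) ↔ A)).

i

E → D = i → i = True
(E → D) ↔ A = True ↔ i = i
E ∧ ((E → D) ↔ A) = i ∧ i = i
¬(E ∧ ((E → D) ↔ A)) = ¬i = i
¬¬(E ∧ ((E → D) ↔ A)) = ¬i = i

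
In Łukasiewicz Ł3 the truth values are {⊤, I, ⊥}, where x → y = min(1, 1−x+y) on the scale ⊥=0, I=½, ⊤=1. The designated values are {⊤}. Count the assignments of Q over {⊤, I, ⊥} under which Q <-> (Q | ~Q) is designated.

2

Q=⊤: ⊤ ✓
Q=I: ⊤ ✓
Q=⊥: ⊥ ·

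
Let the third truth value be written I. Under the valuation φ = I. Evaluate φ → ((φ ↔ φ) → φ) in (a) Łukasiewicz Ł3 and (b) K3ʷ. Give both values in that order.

1; I

In Łukasiewicz Ł3: φ ↔ φ = I ↔ I = 1  [1 − |½−½|]
(φ ↔ φ) → φ = 1 → I = I
φ → ((φ ↔ φ) → φ) = I → I = 1
In K3ʷ: φ ↔ φ = I ↔ I = I
(φ ↔ φ) → φ = I → I = I  [any arg is the third value ⇒ result is the third value]
φ → ((φ ↔ φ) → φ) = I → I = I
They differ because Łukasiewicz Ł3 and K3ʷ treat I differently under the binary connectives.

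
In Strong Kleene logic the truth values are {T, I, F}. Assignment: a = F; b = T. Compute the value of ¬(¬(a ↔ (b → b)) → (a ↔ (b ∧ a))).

F

b → b = T → T = T
a ↔ (b → b) = F ↔ T = F
¬(a ↔ (b → b)) = ¬F = T
b ∧ a = T ∧ F = F
a ↔ (b ∧ a) = F ↔ F = T
¬(a ↔ (b → b)) → (a ↔ (b ∧ a)) = T → T = T
¬(¬(a ↔ (b → b)) → (a ↔ (b ∧ a))) = ¬T = F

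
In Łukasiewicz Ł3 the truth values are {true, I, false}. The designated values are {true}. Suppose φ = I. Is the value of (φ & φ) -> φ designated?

Yes

φ & φ = I & I = I
(φ & φ) -> φ = I -> I = true  [min(1, 1−½+½)]
true ∈ {true}.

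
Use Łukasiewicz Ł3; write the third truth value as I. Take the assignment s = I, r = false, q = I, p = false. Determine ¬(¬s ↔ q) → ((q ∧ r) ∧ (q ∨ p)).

true

¬s = ¬I = I
¬s ↔ q = I ↔ I = true  [1 − |½−½|]
¬(¬s ↔ q) = ¬true = false
q ∧ r = I ∧ false = false
q ∨ p = I ∨ false = I
(q ∧ r) ∧ (q ∨ p) = false ∧ I = false
¬(¬s ↔ q) → ((q ∧ r) ∧ (q ∨ p)) = false → false = true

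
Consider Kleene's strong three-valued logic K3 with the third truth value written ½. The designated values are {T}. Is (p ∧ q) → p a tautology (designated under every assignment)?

No

Countermodel: p=½, q=T gives ½, which is not designated.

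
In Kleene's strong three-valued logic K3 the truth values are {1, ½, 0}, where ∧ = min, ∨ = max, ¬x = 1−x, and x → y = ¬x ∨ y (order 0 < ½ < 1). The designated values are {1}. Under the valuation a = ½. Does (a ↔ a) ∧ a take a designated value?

a ↔ a = ½ ↔ ½ = ½
(a ↔ a) ∧ a = ½ ∧ ½ = ½
½ ∉ {1}.

No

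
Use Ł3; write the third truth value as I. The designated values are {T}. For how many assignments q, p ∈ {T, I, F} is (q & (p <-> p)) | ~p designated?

Of the 9 assignments, 5 give a value in {T}.

5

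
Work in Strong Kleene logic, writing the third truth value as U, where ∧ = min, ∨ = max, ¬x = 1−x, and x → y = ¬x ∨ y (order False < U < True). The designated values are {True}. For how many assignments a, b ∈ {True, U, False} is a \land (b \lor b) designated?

Designated under: (a=True, b=True).

1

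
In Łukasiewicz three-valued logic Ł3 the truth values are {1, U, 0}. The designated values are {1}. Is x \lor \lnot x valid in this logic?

No

Countermodel: x=U gives U, which is not designated.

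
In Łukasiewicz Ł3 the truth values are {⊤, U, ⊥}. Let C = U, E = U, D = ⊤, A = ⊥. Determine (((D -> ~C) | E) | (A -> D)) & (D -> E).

U

~C = ~U = U
D -> ~C = ⊤ -> U = U
(D -> ~C) | E = U | U = U
A -> D = ⊥ -> ⊤ = ⊤
((D -> ~C) | E) | (A -> D) = U | ⊤ = ⊤
D -> E = ⊤ -> U = U
(((D -> ~C) | E) | (A -> D)) & (D -> E) = ⊤ & U = U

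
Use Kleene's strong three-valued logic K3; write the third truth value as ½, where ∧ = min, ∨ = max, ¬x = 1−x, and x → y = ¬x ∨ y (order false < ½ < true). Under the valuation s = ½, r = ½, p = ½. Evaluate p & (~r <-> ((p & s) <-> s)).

½

~r = ~½ = ½
p & s = ½ & ½ = ½
(p & s) <-> s = ½ <-> ½ = ½
~r <-> ((p & s) <-> s) = ½ <-> ½ = ½
p & (~r <-> ((p & s) <-> s)) = ½ & ½ = ½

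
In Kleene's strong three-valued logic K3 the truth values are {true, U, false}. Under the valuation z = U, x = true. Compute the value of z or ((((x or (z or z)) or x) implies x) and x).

z or z = U or U = U
x or (z or z) = true or U = true
(x or (z or z)) or x = true or true = true
((x or (z or z)) or x) implies x = true implies true = true
(((x or (z or z)) or x) implies x) and x = true and true = true
z or ((((x or (z or z)) or x) implies x) and x) = U or true = true

true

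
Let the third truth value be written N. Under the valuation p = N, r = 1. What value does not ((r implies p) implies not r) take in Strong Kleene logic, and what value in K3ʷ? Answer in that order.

N; N

In Strong Kleene logic: r implies p = 1 implies N = N
not r = not 1 = 0
(r implies p) implies not r = N implies 0 = N
not ((r implies p) implies not r) = not N = N
In K3ʷ: r implies p = 1 implies N = N
not r = not 1 = 0
(r implies p) implies not r = N implies 0 = N
not ((r implies p) implies not r) = not N = N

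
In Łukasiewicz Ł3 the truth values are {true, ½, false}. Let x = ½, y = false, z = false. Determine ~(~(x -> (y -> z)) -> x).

y -> z = false -> false = true
x -> (y -> z) = ½ -> true = true  [min(1, 1−½+1)]
~(x -> (y -> z)) = ~true = false
~(x -> (y -> z)) -> x = false -> ½ = true
~(~(x -> (y -> z)) -> x) = ~true = false

false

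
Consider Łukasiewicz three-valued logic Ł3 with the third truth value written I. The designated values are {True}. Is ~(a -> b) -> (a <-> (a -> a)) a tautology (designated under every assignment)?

Every assignment of a, b over {True, I, False} gives a value in {True}.
In particular, with a=I, b=I: ~(a -> b) -> (a <-> (a -> a)) = True.

Yes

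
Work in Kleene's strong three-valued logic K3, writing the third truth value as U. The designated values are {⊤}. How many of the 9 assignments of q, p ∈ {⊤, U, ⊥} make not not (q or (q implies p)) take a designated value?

Of the 9 assignments, 7 give a value in {⊤}.

7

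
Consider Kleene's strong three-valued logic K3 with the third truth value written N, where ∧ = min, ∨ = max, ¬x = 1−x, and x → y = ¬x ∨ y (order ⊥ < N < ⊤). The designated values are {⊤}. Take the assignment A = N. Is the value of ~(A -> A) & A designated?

A -> A = N -> N = N  [~N | N]
~(A -> A) = ~N = N
~(A -> A) & A = N & N = N
N ∉ {⊤}.

No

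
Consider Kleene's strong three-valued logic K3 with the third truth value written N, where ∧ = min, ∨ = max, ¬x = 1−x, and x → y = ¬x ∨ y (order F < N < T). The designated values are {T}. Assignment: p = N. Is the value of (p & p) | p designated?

p & p = N & N = N
(p & p) | p = N | N = N
N ∉ {T}.

No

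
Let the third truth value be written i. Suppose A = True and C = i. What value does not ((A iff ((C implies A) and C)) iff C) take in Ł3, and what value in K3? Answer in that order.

False; i

In Ł3: C implies A = i implies True = True  [min(1, 1−½+1)]
(C implies A) and C = True and i = i
A iff ((C implies A) and C) = True iff i = i
(A iff ((C implies A) and C)) iff C = i iff i = True
not ((A iff ((C implies A) and C)) iff C) = not True = False
In K3: C implies A = i implies True = True  [not i or True]
(C implies A) and C = True and i = i
A iff ((C implies A) and C) = True iff i = i
(A iff ((C implies A) and C)) iff C = i iff i = i
not ((A iff ((C implies A) and C)) iff C) = not i = i
They differ because Ł3 and K3 treat i differently under implication.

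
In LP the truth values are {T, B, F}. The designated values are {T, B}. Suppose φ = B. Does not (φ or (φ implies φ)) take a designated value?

φ implies φ = B implies B = B  [not B or B]
φ or (φ implies φ) = B or B = B
not (φ or (φ implies φ)) = not B = B
B ∈ {T, B}.

Yes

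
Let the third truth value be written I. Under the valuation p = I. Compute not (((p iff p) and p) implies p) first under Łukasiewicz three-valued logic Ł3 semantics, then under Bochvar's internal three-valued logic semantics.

In Łukasiewicz three-valued logic Ł3: p iff p = I iff I = 1  [1 − |½−½|]
(p iff p) and p = 1 and I = I
((p iff p) and p) implies p = I implies I = 1
not (((p iff p) and p) implies p) = not 1 = 0
In Bochvar's internal three-valued logic: p iff p = I iff I = I
(p iff p) and p = I and I = I
((p iff p) and p) implies p = I implies I = I  [any arg is the third value ⇒ result is the third value]
not (((p iff p) and p) implies p) = not I = I
They differ because Łukasiewicz three-valued logic Ł3 and Bochvar's internal three-valued logic treat I differently under the binary connectives.

0; I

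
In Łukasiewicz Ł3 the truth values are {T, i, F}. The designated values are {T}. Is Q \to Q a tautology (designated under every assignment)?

Yes

Every assignment of Q over {T, i, F} gives a value in {T}.
In particular, with Q=i: Q \to Q = T.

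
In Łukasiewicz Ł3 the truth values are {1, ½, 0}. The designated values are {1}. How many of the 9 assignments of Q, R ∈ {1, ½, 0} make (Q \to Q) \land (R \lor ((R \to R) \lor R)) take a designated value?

9

Of the 9 assignments, 9 give a value in {1}.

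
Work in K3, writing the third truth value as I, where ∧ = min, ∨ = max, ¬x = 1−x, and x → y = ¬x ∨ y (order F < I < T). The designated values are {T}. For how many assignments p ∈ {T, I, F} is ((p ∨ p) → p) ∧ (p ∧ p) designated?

p=T: T ✓
p=I: I ·
p=F: F ·

1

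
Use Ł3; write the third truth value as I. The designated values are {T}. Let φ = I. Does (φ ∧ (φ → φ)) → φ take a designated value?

φ → φ = I → I = T
φ ∧ (φ → φ) = I ∧ T = I
(φ ∧ (φ → φ)) → φ = I → I = T
T ∈ {T}.

Yes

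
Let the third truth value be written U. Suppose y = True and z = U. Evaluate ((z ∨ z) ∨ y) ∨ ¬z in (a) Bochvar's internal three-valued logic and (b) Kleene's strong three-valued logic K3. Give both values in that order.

U; True

In Bochvar's internal three-valued logic: z ∨ z = U ∨ U = U
(z ∨ z) ∨ y = U ∨ True = U
¬z = ¬U = U
((z ∨ z) ∨ y) ∨ ¬z = U ∨ U = U
In Kleene's strong three-valued logic K3: z ∨ z = U ∨ U = U
(z ∨ z) ∨ y = U ∨ True = True
¬z = ¬U = U
((z ∨ z) ∨ y) ∨ ¬z = True ∨ U = True
They differ because Bochvar's internal three-valued logic and Kleene's strong three-valued logic K3 treat U differently under the binary connectives.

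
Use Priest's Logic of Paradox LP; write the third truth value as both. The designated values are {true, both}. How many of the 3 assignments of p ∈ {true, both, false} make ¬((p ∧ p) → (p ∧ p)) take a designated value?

p=true: false ·
p=both: both ✓
p=false: false ·

1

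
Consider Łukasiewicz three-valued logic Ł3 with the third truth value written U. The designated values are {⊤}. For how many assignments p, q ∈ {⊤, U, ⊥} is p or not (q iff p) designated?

Designated under: (p=⊤, q=⊤); (p=⊤, q=U); (p=⊤, q=⊥); (p=⊥, q=⊤).

4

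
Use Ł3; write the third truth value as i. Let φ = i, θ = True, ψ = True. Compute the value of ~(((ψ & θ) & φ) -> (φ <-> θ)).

ψ & θ = True & True = True
(ψ & θ) & φ = True & i = i
φ <-> θ = i <-> True = i
((ψ & θ) & φ) -> (φ <-> θ) = i -> i = True
~(((ψ & θ) & φ) -> (φ <-> θ)) = ~True = False

False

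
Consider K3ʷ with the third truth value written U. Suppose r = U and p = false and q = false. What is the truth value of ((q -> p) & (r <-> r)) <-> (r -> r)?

U

q -> p = false -> false = true
r <-> r = U <-> U = U
(q -> p) & (r <-> r) = true & U = U
r -> r = U -> U = U  [any arg is the third value ⇒ result is the third value]
((q -> p) & (r <-> r)) <-> (r -> r) = U <-> U = U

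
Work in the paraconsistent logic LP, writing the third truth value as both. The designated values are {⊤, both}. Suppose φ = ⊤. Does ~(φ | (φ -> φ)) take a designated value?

No

φ -> φ = ⊤ -> ⊤ = ⊤
φ | (φ -> φ) = ⊤ | ⊤ = ⊤
~(φ | (φ -> φ)) = ~⊤ = ⊥
⊥ ∉ {⊤, both}.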